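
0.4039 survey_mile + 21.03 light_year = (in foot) 6.528e+17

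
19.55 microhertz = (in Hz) 1.955e-05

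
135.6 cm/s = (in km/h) 4.882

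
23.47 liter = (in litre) 23.47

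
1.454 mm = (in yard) 0.00159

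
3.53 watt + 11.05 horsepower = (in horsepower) 11.05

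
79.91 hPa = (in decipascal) 7.991e+04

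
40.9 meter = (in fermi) 4.09e+16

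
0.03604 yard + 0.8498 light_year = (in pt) 2.279e+19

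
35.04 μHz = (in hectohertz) 3.504e-07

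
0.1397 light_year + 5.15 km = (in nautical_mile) 7.136e+11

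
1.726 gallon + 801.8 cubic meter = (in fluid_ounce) 2.711e+07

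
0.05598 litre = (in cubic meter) 5.598e-05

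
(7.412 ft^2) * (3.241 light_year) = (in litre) 2.111e+19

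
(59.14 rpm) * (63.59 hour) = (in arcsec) 2.924e+11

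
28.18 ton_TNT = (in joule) 1.179e+11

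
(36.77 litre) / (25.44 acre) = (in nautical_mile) 1.928e-10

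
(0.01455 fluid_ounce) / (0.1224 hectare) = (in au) 2.35e-21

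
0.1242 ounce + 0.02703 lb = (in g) 15.78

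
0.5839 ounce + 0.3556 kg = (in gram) 372.2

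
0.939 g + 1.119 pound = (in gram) 508.5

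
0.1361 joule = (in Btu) 0.000129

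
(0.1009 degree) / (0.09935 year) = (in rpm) 5.367e-09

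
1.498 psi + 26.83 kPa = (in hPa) 371.6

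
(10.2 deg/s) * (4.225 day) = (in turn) 1.034e+04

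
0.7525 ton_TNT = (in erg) 3.148e+16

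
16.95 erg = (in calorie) 4.051e-07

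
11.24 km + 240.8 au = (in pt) 1.021e+17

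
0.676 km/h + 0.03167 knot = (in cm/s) 20.41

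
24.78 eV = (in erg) 3.97e-11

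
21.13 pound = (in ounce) 338.1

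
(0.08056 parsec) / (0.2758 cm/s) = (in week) 1.49e+12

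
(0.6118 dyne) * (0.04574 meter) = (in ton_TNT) 6.688e-17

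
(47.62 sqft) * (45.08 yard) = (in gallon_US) 4.818e+04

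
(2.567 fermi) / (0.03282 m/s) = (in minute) 1.304e-15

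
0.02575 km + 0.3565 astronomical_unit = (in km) 5.333e+07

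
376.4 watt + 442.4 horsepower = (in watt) 3.303e+05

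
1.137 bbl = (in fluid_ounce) 6113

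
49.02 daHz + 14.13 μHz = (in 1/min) 2.941e+04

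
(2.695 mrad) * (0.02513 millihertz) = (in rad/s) 6.773e-08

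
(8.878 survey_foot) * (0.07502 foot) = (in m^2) 0.06188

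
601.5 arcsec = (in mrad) 2.916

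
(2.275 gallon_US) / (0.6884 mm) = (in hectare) 0.001251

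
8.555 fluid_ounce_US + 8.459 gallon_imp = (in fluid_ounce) 1309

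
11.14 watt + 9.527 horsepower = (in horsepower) 9.542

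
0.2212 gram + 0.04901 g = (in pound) 0.0005957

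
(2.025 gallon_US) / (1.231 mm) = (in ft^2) 67.03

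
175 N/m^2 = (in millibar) 1.75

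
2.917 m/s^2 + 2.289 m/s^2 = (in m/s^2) 5.206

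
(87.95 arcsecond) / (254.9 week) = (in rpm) 2.641e-11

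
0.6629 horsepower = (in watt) 494.3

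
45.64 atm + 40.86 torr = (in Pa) 4.63e+06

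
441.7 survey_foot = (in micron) 1.346e+08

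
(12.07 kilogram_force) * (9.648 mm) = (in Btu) 0.001082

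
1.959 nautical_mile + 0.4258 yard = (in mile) 2.255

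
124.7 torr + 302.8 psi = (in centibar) 2104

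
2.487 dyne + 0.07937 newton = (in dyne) 7939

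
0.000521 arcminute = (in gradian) 9.648e-06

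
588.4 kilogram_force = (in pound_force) 1297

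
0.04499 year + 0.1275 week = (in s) 1.496e+06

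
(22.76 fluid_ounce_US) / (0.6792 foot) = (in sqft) 0.035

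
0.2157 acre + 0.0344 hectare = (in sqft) 1.31e+04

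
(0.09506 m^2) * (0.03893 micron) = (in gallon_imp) 8.14e-07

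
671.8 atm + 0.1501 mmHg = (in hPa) 6.807e+05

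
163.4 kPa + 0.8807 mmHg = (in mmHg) 1226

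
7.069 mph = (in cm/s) 316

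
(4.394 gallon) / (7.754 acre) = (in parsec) 1.718e-23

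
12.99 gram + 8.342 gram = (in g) 21.33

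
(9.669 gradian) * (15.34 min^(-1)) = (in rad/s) 0.03883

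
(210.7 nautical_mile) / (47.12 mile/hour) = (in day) 0.2144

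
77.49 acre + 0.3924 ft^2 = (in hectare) 31.36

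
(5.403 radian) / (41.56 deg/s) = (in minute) 0.1241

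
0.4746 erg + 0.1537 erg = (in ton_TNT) 1.502e-17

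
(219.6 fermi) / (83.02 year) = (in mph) 1.876e-22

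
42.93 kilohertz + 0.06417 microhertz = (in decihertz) 4.293e+05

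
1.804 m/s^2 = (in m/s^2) 1.804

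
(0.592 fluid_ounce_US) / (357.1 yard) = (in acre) 1.325e-11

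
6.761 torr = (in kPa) 0.9014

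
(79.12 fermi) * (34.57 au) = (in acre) 0.0001011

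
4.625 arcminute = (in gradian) 0.08565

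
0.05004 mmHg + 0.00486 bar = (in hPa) 4.927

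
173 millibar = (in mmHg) 129.8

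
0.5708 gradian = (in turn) 0.001427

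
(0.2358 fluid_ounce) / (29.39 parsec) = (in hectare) 7.689e-28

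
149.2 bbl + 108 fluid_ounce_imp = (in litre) 2.372e+04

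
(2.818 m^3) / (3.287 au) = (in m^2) 5.731e-12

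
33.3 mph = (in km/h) 53.59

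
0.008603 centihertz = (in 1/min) 0.005162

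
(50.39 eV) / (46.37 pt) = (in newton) 4.935e-16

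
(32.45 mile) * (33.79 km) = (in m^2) 1.765e+09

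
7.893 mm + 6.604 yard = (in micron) 6.047e+06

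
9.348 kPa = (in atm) 0.09226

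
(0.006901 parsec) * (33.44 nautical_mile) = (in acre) 3.259e+15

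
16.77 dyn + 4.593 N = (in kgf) 0.4684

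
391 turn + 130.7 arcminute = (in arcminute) 8.446e+06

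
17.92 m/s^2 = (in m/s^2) 17.92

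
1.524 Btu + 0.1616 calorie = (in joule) 1609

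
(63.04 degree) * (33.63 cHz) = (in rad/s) 0.37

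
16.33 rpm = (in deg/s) 97.98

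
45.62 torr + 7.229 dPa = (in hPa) 60.83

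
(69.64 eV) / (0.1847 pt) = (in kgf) 1.746e-14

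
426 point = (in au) 1.005e-12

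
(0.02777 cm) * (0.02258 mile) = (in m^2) 0.01009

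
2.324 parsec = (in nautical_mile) 3.872e+13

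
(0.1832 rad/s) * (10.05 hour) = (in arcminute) 2.279e+07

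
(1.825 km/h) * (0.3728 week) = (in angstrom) 1.143e+15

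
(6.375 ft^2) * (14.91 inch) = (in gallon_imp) 49.34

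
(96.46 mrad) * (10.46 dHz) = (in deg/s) 5.781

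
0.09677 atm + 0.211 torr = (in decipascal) 9.833e+04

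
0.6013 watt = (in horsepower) 0.0008064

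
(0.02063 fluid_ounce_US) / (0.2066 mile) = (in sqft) 1.975e-08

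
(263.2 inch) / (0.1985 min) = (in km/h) 2.021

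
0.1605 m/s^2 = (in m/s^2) 0.1605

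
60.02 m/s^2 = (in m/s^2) 60.02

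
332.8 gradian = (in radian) 5.228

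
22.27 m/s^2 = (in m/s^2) 22.27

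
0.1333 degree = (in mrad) 2.327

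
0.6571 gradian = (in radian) 0.01032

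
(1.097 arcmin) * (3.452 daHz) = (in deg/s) 0.6311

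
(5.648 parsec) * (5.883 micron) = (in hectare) 1.025e+08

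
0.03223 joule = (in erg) 3.223e+05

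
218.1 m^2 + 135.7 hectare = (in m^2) 1.357e+06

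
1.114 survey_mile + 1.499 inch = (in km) 1.793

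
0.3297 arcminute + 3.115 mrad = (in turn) 0.000511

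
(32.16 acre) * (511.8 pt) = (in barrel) 1.478e+05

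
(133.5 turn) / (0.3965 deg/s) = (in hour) 33.67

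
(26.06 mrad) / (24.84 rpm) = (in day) 1.16e-07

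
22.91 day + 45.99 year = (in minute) 2.421e+07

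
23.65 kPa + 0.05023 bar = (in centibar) 28.67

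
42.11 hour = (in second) 1.516e+05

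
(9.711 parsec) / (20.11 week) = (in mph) 5.511e+10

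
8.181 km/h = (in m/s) 2.272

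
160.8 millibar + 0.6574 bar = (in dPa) 8.182e+05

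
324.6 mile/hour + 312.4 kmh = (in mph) 518.7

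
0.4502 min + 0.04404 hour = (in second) 185.6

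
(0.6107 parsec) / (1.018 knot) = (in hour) 9.995e+12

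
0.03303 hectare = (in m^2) 330.3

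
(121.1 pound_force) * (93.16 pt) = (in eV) 1.105e+20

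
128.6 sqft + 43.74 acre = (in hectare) 17.7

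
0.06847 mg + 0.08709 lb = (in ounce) 1.393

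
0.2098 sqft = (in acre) 4.816e-06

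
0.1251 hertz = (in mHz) 125.1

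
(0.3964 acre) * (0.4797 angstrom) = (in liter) 7.695e-05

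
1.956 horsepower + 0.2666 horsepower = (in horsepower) 2.223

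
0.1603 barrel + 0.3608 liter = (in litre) 25.85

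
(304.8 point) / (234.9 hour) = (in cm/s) 1.272e-05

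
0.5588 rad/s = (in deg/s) 32.02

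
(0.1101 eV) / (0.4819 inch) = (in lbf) 3.24e-19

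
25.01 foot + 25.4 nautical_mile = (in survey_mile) 29.23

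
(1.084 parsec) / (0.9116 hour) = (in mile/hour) 2.28e+13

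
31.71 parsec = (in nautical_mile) 5.283e+14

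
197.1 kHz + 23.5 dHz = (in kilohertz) 197.1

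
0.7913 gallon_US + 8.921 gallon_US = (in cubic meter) 0.03677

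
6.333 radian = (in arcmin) 2.177e+04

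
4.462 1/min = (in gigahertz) 7.437e-11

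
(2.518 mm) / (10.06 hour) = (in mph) 1.555e-07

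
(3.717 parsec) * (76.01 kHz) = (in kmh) 3.138e+22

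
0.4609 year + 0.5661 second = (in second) 1.453e+07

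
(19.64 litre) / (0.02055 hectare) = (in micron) 95.57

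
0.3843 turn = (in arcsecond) 4.981e+05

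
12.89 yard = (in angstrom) 1.179e+11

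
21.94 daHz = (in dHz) 2194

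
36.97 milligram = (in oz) 0.001304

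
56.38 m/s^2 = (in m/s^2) 56.38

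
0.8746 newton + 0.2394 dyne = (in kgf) 0.08918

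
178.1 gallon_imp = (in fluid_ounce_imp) 2.85e+04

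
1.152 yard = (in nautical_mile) 0.0005688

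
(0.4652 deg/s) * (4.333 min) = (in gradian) 134.4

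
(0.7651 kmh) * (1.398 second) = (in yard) 0.3249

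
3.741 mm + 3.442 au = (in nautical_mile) 2.78e+08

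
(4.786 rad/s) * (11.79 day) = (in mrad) 4.875e+09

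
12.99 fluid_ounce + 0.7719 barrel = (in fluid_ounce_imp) 4333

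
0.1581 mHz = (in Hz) 0.0001581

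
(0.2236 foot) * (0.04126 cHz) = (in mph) 6.29e-05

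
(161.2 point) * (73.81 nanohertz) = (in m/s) 4.197e-09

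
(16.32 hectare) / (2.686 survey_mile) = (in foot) 123.9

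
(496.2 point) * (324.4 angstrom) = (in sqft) 6.112e-08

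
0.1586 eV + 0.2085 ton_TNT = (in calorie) 2.085e+08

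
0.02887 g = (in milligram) 28.87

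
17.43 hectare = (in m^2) 1.743e+05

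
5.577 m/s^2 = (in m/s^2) 5.577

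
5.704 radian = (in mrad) 5704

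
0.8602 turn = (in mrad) 5405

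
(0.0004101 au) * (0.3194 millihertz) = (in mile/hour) 4.383e+04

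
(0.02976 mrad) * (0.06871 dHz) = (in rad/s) 2.045e-07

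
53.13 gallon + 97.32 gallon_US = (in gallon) 150.4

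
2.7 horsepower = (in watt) 2013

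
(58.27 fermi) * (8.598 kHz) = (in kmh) 1.804e-09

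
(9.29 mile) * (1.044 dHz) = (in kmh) 5619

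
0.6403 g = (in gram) 0.6403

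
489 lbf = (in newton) 2175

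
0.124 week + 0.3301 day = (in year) 0.003282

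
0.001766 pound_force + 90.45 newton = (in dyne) 9.046e+06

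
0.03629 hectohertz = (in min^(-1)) 217.7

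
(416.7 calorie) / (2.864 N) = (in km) 0.6088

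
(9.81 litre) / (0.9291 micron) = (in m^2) 1.056e+04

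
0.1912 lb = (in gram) 86.73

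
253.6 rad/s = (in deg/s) 1.453e+04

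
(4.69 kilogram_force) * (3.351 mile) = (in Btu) 235.1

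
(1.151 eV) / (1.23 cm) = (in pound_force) 3.37e-18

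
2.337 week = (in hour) 392.6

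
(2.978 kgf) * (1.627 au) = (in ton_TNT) 1699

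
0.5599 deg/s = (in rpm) 0.09332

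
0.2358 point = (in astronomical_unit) 5.561e-16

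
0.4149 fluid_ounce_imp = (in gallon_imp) 0.002593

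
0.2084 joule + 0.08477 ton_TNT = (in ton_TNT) 0.08477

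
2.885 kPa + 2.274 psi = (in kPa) 18.56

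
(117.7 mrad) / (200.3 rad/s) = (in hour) 1.632e-07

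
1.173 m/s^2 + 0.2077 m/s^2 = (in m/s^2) 1.381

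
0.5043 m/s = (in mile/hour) 1.128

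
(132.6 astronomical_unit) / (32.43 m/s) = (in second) 6.117e+11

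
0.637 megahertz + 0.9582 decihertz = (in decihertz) 6.37e+06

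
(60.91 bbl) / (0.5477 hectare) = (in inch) 0.06961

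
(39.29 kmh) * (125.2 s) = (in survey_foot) 4483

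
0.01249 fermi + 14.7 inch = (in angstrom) 3.734e+09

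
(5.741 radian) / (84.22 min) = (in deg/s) 0.06509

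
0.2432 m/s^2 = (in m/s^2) 0.2432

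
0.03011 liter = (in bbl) 0.0001894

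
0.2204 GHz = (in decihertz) 2.204e+09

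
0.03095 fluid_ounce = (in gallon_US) 0.0002418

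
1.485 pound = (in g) 673.6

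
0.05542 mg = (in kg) 5.542e-08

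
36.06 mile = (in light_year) 6.134e-12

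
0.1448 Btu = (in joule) 152.8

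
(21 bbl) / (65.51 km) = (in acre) 1.259e-08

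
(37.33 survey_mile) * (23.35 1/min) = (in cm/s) 2.338e+06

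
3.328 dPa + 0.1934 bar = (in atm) 0.1909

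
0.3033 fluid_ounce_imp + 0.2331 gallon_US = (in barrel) 0.005604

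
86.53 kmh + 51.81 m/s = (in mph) 169.7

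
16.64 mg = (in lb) 3.668e-05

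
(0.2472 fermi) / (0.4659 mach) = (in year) 4.941e-26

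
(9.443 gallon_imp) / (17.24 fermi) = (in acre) 6.153e+08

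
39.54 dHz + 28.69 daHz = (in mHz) 2.909e+05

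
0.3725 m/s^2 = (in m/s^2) 0.3725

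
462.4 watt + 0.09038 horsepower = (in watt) 529.8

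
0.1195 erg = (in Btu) 1.133e-11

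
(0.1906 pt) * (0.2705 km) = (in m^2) 0.01819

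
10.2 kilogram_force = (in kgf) 10.2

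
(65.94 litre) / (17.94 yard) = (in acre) 9.933e-07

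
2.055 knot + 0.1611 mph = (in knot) 2.195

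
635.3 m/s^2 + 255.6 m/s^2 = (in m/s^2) 890.9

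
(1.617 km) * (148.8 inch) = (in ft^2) 6.578e+04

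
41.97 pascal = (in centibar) 0.04197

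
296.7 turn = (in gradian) 1.187e+05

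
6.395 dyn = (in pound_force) 1.438e-05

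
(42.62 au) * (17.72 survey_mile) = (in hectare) 1.818e+13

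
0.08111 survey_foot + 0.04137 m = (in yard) 0.07228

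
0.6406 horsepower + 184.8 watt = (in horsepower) 0.8884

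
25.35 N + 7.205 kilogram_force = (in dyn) 9.601e+06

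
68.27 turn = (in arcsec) 8.848e+07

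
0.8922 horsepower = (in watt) 665.3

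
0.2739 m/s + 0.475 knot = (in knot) 1.007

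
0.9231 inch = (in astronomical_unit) 1.567e-13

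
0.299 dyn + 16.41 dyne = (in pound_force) 3.756e-05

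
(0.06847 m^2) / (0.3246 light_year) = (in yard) 2.438e-17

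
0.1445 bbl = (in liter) 22.97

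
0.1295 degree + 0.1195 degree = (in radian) 0.004346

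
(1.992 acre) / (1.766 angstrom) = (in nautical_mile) 2.465e+10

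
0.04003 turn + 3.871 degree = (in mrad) 319.1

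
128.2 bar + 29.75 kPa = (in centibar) 1.285e+04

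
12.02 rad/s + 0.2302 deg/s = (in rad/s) 12.02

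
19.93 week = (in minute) 2.009e+05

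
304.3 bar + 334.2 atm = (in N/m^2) 6.429e+07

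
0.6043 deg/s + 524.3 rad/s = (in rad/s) 524.3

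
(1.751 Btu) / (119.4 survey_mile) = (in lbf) 0.002161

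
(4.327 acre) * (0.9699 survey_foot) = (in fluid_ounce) 1.75e+08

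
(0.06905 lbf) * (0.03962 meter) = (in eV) 7.595e+16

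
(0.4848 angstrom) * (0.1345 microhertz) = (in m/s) 6.521e-18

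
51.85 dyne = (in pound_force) 0.0001166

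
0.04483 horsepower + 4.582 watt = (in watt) 38.01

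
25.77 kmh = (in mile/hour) 16.01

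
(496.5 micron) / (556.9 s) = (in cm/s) 8.915e-05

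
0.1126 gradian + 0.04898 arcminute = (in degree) 0.1022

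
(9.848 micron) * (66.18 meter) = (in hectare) 6.517e-08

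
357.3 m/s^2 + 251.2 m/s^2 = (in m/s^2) 608.5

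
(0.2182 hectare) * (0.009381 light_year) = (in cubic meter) 1.937e+17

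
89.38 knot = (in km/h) 165.5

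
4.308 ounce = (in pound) 0.2692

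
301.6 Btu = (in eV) 1.986e+24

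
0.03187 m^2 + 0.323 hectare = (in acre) 0.7982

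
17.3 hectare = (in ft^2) 1.862e+06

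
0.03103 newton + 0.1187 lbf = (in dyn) 5.59e+04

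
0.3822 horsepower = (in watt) 285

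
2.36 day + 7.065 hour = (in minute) 3822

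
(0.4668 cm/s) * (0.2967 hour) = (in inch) 196.3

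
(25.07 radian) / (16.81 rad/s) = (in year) 4.729e-08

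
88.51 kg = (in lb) 195.1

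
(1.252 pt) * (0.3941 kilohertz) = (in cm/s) 17.41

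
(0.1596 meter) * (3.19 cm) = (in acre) 1.258e-06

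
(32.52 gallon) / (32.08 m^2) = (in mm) 3.837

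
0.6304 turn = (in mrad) 3961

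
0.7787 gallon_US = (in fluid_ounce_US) 99.67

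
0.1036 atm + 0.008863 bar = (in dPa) 1.138e+05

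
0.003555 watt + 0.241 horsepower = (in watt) 179.7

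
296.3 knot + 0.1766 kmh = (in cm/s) 1.525e+04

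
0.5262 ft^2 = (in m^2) 0.04889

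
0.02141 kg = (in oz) 0.7552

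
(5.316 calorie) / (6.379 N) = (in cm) 348.7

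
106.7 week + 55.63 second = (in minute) 1.076e+06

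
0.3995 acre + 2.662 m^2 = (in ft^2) 1.743e+04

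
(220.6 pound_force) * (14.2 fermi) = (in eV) 8.697e+07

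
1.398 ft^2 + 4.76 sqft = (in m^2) 0.5721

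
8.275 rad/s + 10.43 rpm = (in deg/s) 536.7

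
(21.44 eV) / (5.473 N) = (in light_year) 6.634e-35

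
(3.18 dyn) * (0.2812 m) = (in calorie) 2.137e-06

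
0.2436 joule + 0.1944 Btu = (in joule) 205.3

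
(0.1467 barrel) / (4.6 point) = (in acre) 0.003552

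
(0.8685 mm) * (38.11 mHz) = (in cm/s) 0.00331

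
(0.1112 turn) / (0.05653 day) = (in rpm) 0.001366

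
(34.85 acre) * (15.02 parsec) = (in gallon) 1.727e+25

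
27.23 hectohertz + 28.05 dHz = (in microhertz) 2.726e+09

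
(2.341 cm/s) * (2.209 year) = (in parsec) 5.285e-11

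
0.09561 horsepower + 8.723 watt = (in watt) 80.02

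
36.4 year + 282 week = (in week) 2180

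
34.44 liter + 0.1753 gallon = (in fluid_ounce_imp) 1235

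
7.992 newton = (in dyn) 7.992e+05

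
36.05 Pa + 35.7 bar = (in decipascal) 3.57e+07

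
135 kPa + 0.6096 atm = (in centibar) 196.8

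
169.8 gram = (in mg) 1.698e+05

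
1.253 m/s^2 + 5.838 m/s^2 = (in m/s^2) 7.091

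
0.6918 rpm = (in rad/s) 0.07245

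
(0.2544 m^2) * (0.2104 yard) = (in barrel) 0.3078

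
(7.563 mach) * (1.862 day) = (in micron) 4.143e+14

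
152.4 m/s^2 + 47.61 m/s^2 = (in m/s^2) 200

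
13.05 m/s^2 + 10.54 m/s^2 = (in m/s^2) 23.59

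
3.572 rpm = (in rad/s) 0.3741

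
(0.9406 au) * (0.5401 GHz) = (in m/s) 7.6e+19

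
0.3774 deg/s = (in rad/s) 0.006587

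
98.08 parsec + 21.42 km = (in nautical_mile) 1.634e+15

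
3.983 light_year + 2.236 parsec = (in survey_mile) 6.629e+13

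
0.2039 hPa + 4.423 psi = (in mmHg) 228.9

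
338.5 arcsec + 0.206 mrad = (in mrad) 1.847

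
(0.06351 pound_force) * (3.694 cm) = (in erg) 1.044e+05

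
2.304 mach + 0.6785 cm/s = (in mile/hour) 1755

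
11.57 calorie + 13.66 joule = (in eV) 3.874e+20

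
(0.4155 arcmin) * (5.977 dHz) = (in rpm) 0.0006898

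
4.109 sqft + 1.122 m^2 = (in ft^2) 16.19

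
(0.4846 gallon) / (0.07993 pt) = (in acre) 0.01608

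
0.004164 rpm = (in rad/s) 0.0004361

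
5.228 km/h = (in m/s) 1.452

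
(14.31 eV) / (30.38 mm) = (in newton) 7.547e-17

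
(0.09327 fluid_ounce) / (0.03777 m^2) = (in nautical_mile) 3.943e-08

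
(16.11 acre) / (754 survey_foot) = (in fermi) 2.837e+17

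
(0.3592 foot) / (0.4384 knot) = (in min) 0.008091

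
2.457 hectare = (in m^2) 2.457e+04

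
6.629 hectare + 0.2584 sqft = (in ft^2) 7.135e+05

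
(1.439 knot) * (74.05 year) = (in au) 0.01156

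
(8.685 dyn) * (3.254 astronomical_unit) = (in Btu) 4.007e+04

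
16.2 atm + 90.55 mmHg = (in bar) 16.54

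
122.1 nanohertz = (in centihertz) 1.221e-05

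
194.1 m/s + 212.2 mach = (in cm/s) 7.245e+06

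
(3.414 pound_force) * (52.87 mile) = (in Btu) 1225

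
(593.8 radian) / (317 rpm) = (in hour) 0.004969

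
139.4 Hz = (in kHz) 0.1394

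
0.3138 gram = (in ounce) 0.01107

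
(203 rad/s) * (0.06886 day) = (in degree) 6.92e+07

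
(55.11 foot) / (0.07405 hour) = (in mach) 0.0001851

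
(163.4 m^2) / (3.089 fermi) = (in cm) 5.29e+18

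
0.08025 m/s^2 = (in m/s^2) 0.08025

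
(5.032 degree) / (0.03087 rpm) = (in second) 27.17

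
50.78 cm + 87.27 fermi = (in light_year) 5.367e-17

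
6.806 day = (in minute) 9801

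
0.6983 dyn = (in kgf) 7.121e-07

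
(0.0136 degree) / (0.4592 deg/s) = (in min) 0.0004936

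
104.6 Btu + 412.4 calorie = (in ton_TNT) 2.679e-05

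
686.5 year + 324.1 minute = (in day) 2.506e+05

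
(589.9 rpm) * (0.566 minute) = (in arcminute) 7.212e+06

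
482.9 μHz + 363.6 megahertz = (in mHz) 3.636e+11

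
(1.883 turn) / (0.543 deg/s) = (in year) 3.959e-05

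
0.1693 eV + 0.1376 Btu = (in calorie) 34.7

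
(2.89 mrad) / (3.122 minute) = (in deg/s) 0.000884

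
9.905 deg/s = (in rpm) 1.651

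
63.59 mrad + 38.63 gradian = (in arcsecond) 1.383e+05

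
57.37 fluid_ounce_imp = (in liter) 1.63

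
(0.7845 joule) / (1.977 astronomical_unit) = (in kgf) 2.705e-13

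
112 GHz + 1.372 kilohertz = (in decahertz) 1.12e+10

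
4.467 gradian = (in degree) 4.02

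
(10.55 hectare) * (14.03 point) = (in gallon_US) 1.379e+05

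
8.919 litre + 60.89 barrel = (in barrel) 60.95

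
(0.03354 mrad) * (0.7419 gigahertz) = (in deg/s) 1.426e+06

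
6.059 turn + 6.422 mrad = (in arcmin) 1.309e+05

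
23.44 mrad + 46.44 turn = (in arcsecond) 6.019e+07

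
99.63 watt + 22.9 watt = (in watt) 122.5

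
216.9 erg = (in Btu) 2.056e-08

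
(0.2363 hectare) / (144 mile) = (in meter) 0.0102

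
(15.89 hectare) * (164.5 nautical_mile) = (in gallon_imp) 1.065e+13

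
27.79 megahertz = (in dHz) 2.779e+08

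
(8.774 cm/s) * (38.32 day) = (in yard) 3.177e+05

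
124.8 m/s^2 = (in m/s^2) 124.8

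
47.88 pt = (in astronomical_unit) 1.129e-13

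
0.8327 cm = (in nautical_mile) 4.496e-06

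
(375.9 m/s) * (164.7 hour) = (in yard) 2.437e+08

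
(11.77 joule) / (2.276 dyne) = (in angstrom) 5.171e+15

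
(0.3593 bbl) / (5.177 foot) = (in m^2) 0.0362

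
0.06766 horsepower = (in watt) 50.45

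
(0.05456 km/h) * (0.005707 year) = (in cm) 2.728e+05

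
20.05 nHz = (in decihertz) 2.005e-07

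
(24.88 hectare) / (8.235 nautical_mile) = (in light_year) 1.724e-15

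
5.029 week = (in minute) 5.069e+04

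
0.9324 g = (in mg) 932.4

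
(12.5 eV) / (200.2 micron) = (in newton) 1e-14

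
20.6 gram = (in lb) 0.04542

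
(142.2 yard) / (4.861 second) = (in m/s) 26.75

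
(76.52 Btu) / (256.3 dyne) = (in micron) 3.15e+13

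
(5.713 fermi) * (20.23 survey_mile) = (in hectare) 1.86e-14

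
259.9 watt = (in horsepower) 0.3485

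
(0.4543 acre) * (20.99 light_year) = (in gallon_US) 9.645e+22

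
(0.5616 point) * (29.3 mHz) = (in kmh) 2.09e-05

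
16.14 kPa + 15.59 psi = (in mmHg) 927.3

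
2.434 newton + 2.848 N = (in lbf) 1.187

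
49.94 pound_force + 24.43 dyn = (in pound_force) 49.94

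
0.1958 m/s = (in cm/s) 19.58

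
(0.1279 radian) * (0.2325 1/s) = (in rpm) 0.284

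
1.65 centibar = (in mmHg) 12.38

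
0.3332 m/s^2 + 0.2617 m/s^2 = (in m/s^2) 0.5949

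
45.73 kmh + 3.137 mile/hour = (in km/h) 50.78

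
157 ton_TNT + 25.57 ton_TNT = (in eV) 4.768e+30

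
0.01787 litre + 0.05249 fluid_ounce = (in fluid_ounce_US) 0.6567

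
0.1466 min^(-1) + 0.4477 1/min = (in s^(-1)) 0.009905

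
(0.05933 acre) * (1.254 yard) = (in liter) 2.753e+05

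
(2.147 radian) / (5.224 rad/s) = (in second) 0.411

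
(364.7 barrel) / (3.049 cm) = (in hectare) 0.1902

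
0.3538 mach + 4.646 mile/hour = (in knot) 238.2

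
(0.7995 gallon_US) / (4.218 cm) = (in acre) 1.773e-05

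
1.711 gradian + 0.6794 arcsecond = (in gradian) 1.711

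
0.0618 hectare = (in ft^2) 6652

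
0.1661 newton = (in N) 0.1661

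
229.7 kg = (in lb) 506.4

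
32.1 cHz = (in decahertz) 0.0321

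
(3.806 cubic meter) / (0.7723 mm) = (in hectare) 0.4928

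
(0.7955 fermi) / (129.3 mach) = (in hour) 5.019e-24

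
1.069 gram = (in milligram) 1069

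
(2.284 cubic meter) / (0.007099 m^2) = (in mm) 3.217e+05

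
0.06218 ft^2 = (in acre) 1.427e-06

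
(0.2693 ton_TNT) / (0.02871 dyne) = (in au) 2.623e+04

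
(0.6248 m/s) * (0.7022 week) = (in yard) 2.902e+05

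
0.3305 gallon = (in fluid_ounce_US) 42.3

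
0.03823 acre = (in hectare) 0.01547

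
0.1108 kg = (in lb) 0.2443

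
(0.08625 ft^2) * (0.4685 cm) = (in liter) 0.03754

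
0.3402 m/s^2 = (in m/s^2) 0.3402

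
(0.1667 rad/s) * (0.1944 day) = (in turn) 445.6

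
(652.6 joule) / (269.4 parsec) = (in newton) 7.851e-17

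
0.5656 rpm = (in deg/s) 3.394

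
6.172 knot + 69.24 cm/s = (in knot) 7.518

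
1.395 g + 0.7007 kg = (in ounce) 24.77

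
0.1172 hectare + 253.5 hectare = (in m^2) 2.536e+06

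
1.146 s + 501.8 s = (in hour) 0.1397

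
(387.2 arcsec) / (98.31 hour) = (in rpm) 5.065e-08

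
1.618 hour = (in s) 5825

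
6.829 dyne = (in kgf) 6.964e-06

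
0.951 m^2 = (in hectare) 9.51e-05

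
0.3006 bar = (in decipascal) 3.006e+05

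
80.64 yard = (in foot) 241.9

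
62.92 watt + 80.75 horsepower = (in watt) 6.028e+04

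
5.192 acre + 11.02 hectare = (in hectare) 13.12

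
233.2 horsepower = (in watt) 1.739e+05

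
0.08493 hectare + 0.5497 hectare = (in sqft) 6.831e+04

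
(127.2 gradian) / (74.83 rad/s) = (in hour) 7.417e-06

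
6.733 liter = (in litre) 6.733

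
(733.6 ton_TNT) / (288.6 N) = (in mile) 6.609e+06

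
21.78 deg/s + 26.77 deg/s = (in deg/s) 48.55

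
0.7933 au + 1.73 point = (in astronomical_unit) 0.7933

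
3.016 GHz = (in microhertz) 3.016e+15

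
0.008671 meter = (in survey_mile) 5.388e-06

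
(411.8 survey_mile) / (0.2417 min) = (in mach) 134.2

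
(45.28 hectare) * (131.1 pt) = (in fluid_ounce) 7.081e+08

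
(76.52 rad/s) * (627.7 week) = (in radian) 2.905e+10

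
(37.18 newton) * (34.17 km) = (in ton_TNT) 0.0003036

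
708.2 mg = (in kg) 0.0007082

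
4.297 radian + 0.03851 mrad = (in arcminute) 1.477e+04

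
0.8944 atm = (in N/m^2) 9.063e+04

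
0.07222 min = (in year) 1.374e-07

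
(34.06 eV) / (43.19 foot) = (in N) 4.145e-19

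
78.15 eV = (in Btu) 1.187e-20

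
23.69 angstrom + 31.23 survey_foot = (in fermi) 9.519e+15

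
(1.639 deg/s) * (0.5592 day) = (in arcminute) 4.751e+06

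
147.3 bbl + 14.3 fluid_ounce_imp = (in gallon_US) 6187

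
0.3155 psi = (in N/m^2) 2175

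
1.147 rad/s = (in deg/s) 65.72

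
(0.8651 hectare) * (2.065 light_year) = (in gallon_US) 4.465e+22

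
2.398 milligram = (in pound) 5.287e-06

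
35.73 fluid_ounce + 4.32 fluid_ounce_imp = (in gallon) 0.3116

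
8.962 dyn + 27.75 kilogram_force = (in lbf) 61.18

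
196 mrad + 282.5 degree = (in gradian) 326.4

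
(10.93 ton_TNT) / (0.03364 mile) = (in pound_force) 1.899e+08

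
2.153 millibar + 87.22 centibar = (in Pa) 8.744e+04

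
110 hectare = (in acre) 271.8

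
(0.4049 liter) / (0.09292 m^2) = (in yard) 0.004765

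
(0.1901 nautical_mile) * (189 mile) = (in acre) 2.646e+04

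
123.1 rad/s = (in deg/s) 7053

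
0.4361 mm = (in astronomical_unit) 2.915e-15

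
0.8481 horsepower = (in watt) 632.4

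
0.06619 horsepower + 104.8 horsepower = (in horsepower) 104.9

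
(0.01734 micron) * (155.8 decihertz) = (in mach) 7.934e-10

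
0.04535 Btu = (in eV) 2.986e+20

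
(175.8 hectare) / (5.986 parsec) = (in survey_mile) 5.914e-15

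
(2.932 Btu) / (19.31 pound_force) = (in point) 1.021e+05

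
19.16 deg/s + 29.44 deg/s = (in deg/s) 48.6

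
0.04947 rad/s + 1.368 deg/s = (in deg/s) 4.202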